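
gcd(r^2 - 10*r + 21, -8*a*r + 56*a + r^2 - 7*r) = r - 7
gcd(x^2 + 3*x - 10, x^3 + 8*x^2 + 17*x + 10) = x + 5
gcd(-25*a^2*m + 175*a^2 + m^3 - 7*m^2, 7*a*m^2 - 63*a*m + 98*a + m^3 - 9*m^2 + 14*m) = m - 7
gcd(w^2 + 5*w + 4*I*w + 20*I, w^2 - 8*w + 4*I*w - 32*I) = w + 4*I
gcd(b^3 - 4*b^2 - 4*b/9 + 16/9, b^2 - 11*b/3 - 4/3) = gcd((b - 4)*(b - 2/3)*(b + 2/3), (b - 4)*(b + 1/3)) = b - 4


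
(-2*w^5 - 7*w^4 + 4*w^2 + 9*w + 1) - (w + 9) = -2*w^5 - 7*w^4 + 4*w^2 + 8*w - 8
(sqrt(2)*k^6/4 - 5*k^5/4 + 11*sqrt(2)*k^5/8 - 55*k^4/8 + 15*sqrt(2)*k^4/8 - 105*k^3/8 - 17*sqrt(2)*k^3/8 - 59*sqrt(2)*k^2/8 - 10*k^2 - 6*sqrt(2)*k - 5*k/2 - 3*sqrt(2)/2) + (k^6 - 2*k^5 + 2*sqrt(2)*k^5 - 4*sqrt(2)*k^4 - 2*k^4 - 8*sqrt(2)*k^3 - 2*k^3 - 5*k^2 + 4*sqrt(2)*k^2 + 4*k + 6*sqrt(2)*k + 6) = sqrt(2)*k^6/4 + k^6 - 13*k^5/4 + 27*sqrt(2)*k^5/8 - 71*k^4/8 - 17*sqrt(2)*k^4/8 - 121*k^3/8 - 81*sqrt(2)*k^3/8 - 15*k^2 - 27*sqrt(2)*k^2/8 + 3*k/2 - 3*sqrt(2)/2 + 6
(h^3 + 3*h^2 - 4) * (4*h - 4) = 4*h^4 + 8*h^3 - 12*h^2 - 16*h + 16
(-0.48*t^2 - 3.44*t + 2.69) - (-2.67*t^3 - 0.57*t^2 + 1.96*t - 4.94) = 2.67*t^3 + 0.09*t^2 - 5.4*t + 7.63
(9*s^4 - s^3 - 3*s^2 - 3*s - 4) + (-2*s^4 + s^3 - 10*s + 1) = 7*s^4 - 3*s^2 - 13*s - 3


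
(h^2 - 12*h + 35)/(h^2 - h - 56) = (-h^2 + 12*h - 35)/(-h^2 + h + 56)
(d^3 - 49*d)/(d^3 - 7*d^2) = (d + 7)/d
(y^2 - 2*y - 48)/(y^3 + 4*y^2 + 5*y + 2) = (y^2 - 2*y - 48)/(y^3 + 4*y^2 + 5*y + 2)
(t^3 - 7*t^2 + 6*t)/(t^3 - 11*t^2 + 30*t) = (t - 1)/(t - 5)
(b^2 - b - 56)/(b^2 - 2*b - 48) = (b + 7)/(b + 6)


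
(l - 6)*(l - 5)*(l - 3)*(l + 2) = l^4 - 12*l^3 + 35*l^2 + 36*l - 180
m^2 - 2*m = m*(m - 2)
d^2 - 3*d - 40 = (d - 8)*(d + 5)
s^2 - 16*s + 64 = (s - 8)^2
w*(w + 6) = w^2 + 6*w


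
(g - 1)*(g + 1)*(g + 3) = g^3 + 3*g^2 - g - 3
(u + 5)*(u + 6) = u^2 + 11*u + 30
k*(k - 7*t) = k^2 - 7*k*t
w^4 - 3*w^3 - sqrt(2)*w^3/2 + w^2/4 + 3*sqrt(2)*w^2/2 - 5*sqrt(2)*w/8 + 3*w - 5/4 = (w - 5/2)*(w - 1/2)*(w - sqrt(2))*(w + sqrt(2)/2)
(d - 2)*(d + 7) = d^2 + 5*d - 14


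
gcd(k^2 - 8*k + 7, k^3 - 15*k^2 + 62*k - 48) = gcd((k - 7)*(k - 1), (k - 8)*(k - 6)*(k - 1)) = k - 1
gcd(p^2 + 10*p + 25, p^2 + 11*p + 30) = p + 5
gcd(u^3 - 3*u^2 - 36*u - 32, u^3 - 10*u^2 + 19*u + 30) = u + 1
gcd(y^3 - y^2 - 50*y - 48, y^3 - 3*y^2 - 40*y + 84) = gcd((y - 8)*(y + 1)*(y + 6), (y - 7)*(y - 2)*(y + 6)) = y + 6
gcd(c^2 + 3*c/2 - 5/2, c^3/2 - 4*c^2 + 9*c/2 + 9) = 1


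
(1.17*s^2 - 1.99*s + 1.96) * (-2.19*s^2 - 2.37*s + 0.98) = -2.5623*s^4 + 1.5852*s^3 + 1.5705*s^2 - 6.5954*s + 1.9208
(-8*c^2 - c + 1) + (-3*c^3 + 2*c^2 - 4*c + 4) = -3*c^3 - 6*c^2 - 5*c + 5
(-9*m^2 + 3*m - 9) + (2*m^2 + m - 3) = -7*m^2 + 4*m - 12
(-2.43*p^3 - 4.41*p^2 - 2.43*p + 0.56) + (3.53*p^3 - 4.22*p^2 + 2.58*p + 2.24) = 1.1*p^3 - 8.63*p^2 + 0.15*p + 2.8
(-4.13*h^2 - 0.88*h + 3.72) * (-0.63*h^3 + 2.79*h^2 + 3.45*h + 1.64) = 2.6019*h^5 - 10.9683*h^4 - 19.0473*h^3 + 0.569600000000001*h^2 + 11.3908*h + 6.1008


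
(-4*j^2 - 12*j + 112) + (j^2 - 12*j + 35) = -3*j^2 - 24*j + 147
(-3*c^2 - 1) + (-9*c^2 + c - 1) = -12*c^2 + c - 2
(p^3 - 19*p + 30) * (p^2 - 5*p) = p^5 - 5*p^4 - 19*p^3 + 125*p^2 - 150*p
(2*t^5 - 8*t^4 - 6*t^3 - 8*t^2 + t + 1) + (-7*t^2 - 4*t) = 2*t^5 - 8*t^4 - 6*t^3 - 15*t^2 - 3*t + 1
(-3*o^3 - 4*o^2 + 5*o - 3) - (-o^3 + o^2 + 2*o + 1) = -2*o^3 - 5*o^2 + 3*o - 4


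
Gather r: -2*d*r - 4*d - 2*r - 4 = -4*d + r*(-2*d - 2) - 4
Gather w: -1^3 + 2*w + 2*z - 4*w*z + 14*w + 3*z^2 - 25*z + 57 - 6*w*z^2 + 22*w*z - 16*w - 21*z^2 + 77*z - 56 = w*(-6*z^2 + 18*z) - 18*z^2 + 54*z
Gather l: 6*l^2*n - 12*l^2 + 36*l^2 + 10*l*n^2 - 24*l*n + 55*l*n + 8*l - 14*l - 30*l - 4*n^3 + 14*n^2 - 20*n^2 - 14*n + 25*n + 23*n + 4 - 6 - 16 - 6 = l^2*(6*n + 24) + l*(10*n^2 + 31*n - 36) - 4*n^3 - 6*n^2 + 34*n - 24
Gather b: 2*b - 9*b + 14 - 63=-7*b - 49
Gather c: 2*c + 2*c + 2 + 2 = 4*c + 4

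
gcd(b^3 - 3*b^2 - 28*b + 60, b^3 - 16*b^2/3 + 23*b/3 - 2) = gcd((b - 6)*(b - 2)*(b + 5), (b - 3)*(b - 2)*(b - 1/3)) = b - 2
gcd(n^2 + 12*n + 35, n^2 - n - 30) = n + 5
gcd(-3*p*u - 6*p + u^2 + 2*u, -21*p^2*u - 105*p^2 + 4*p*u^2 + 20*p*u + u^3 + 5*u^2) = 3*p - u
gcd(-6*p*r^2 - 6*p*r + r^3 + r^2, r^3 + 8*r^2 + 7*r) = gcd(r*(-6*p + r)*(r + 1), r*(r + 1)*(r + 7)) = r^2 + r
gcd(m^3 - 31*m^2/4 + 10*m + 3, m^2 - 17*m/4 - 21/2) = m - 6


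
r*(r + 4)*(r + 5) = r^3 + 9*r^2 + 20*r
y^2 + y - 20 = (y - 4)*(y + 5)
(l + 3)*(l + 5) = l^2 + 8*l + 15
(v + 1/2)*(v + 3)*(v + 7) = v^3 + 21*v^2/2 + 26*v + 21/2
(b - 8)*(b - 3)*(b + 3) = b^3 - 8*b^2 - 9*b + 72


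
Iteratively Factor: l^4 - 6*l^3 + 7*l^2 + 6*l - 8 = (l - 2)*(l^3 - 4*l^2 - l + 4) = (l - 2)*(l + 1)*(l^2 - 5*l + 4) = (l - 4)*(l - 2)*(l + 1)*(l - 1)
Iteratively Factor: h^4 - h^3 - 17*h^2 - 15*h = (h + 1)*(h^3 - 2*h^2 - 15*h) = (h - 5)*(h + 1)*(h^2 + 3*h) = h*(h - 5)*(h + 1)*(h + 3)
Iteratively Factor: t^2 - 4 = (t + 2)*(t - 2)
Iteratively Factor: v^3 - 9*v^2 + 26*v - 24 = (v - 4)*(v^2 - 5*v + 6) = (v - 4)*(v - 2)*(v - 3)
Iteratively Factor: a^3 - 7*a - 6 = (a + 1)*(a^2 - a - 6) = (a - 3)*(a + 1)*(a + 2)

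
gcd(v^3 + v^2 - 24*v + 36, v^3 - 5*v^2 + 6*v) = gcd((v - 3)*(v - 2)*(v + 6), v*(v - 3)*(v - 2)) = v^2 - 5*v + 6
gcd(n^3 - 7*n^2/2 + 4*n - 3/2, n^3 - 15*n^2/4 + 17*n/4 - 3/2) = n - 1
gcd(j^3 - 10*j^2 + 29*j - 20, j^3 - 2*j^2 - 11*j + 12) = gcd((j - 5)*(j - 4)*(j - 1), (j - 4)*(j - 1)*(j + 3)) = j^2 - 5*j + 4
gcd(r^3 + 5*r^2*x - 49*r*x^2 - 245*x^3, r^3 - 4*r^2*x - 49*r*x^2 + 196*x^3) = -r^2 + 49*x^2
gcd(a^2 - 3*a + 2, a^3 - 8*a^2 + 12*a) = a - 2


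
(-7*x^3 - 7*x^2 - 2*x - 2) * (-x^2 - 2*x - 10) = 7*x^5 + 21*x^4 + 86*x^3 + 76*x^2 + 24*x + 20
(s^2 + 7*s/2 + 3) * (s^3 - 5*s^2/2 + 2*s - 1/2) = s^5 + s^4 - 15*s^3/4 - s^2 + 17*s/4 - 3/2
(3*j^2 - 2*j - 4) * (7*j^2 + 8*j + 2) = 21*j^4 + 10*j^3 - 38*j^2 - 36*j - 8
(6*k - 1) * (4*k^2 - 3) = 24*k^3 - 4*k^2 - 18*k + 3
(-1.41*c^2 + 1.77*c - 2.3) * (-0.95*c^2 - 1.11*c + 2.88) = 1.3395*c^4 - 0.1164*c^3 - 3.8405*c^2 + 7.6506*c - 6.624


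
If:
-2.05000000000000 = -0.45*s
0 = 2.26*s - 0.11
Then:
No Solution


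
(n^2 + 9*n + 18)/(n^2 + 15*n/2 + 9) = 2*(n + 3)/(2*n + 3)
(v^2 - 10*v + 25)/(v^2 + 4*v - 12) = (v^2 - 10*v + 25)/(v^2 + 4*v - 12)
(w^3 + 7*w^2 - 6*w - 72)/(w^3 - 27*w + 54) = (w + 4)/(w - 3)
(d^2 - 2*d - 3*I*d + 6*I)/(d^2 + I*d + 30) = (d^2 - 2*d - 3*I*d + 6*I)/(d^2 + I*d + 30)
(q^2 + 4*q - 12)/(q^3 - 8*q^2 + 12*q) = (q + 6)/(q*(q - 6))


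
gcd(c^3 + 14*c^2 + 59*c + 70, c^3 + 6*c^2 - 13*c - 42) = c^2 + 9*c + 14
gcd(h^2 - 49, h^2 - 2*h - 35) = h - 7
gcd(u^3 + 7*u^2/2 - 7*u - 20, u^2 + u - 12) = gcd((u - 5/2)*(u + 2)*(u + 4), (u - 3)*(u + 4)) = u + 4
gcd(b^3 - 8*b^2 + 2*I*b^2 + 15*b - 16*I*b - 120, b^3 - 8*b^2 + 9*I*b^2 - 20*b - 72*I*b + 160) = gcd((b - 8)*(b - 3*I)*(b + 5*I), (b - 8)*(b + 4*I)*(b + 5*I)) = b^2 + b*(-8 + 5*I) - 40*I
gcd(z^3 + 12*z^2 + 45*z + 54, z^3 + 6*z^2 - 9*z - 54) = z^2 + 9*z + 18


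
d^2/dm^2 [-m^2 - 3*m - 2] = -2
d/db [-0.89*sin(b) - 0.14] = -0.89*cos(b)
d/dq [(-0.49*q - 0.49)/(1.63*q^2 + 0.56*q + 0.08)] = (0.7987*q^2 + 0.2744*q + 0.0392)*(-1.63*q^2 - 0.56*q + (q + 1)*(3.26*q + 0.56) - 0.08)/(1.63*q^2 + 0.56*q + 0.08)^3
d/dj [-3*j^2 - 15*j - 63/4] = -6*j - 15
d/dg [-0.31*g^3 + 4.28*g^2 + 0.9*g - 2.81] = -0.93*g^2 + 8.56*g + 0.9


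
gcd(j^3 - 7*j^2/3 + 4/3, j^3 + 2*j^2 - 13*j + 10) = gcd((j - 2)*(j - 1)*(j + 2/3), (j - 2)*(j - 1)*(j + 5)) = j^2 - 3*j + 2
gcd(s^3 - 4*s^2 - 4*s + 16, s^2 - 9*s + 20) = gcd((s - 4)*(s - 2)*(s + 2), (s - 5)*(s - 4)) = s - 4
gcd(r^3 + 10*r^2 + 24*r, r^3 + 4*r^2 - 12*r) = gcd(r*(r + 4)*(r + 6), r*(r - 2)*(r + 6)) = r^2 + 6*r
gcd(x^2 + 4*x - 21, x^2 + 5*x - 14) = x + 7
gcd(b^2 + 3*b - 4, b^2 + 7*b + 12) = b + 4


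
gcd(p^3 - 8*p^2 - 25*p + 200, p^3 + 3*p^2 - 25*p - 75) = p^2 - 25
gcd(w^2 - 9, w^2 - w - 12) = w + 3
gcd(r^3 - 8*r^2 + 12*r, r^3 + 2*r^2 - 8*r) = r^2 - 2*r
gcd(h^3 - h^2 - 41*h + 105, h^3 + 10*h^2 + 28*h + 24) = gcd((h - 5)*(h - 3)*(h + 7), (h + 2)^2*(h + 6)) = 1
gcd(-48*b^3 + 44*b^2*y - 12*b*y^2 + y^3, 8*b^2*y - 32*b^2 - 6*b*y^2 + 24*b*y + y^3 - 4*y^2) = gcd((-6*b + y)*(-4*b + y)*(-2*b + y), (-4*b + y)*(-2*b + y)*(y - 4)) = 8*b^2 - 6*b*y + y^2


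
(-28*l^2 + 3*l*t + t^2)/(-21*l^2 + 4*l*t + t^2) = (-4*l + t)/(-3*l + t)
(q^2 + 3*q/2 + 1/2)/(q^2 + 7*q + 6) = (q + 1/2)/(q + 6)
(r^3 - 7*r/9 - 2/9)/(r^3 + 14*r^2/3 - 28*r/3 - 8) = (3*r^2 - 2*r - 1)/(3*(r^2 + 4*r - 12))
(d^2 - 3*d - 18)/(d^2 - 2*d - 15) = (d - 6)/(d - 5)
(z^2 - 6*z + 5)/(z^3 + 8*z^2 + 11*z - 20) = (z - 5)/(z^2 + 9*z + 20)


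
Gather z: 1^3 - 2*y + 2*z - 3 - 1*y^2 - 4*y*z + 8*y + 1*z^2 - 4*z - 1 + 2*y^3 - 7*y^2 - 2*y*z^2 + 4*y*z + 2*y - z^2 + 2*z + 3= 2*y^3 - 8*y^2 - 2*y*z^2 + 8*y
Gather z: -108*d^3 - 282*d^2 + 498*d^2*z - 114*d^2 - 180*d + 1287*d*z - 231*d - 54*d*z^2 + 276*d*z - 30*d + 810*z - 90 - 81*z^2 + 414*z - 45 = -108*d^3 - 396*d^2 - 441*d + z^2*(-54*d - 81) + z*(498*d^2 + 1563*d + 1224) - 135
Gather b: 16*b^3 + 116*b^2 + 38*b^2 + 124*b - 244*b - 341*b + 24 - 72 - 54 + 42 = 16*b^3 + 154*b^2 - 461*b - 60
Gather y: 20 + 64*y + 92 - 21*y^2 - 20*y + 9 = -21*y^2 + 44*y + 121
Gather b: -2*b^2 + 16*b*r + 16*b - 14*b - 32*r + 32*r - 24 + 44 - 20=-2*b^2 + b*(16*r + 2)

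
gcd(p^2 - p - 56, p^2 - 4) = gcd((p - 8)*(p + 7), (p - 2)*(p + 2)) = 1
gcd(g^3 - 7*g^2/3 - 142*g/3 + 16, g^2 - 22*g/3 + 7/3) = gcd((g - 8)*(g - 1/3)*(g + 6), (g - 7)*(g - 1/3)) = g - 1/3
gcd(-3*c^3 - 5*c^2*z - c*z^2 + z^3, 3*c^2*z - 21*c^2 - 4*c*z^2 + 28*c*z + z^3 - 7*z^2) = -3*c + z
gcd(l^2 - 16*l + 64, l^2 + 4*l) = 1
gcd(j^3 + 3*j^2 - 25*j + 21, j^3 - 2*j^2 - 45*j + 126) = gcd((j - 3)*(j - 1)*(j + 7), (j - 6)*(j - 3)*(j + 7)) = j^2 + 4*j - 21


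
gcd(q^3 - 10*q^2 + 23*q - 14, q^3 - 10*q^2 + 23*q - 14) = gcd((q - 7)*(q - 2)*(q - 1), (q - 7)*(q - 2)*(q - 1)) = q^3 - 10*q^2 + 23*q - 14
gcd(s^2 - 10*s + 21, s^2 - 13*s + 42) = s - 7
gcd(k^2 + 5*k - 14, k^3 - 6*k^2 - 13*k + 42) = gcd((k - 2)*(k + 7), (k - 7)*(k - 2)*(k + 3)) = k - 2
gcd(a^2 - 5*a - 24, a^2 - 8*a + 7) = 1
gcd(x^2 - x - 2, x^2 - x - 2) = x^2 - x - 2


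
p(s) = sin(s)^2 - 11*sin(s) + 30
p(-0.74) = 37.87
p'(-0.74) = -9.12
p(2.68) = 25.30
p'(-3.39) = 10.19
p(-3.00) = 31.57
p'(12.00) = -10.19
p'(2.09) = 4.60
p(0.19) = 27.96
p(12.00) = 36.19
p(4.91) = 41.75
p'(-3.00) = 11.17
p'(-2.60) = 10.31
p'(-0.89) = -7.90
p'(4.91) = -2.54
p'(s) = 2*sin(s)*cos(s) - 11*cos(s)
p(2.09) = 21.20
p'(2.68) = 9.05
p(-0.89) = 39.15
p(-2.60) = 35.94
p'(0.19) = -10.43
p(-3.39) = 27.36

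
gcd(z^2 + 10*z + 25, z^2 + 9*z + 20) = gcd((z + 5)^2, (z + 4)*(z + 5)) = z + 5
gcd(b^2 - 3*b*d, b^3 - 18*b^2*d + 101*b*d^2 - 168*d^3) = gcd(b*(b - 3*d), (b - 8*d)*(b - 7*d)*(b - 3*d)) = b - 3*d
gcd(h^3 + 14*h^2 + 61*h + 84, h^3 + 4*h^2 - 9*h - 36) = h^2 + 7*h + 12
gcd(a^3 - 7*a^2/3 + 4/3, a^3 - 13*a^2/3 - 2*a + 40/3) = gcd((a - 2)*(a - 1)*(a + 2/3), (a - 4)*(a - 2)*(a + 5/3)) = a - 2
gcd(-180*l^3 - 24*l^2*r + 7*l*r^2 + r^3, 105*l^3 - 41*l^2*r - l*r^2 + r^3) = -5*l + r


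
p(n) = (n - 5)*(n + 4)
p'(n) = 2*n - 1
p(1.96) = -18.12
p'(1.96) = 2.92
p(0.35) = -20.23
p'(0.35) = -0.30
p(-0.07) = -19.93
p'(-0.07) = -1.14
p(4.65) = -3.03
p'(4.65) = 8.30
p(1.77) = -18.64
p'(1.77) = 2.54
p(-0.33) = -19.56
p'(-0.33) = -1.66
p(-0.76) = -18.66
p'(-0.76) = -2.52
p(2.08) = -17.75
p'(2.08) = 3.16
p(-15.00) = 220.00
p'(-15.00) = -31.00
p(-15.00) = 220.00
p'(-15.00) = -31.00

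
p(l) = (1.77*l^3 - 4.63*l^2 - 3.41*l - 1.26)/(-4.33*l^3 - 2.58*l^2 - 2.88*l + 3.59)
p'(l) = (5.31*l^2 - 9.26*l - 3.41)/(-4.33*l^3 - 2.58*l^2 - 2.88*l + 3.59) + (12.99*l^2 + 5.16*l + 2.88)*(1.77*l^3 - 4.63*l^2 - 3.41*l - 1.26)/(-4.33*l^3 - 2.58*l^2 - 2.88*l + 3.59)^2 = (-3.5527136788005e-15*l^5 - 24.6145*l^4 - 39.7258*l^3 + 7.2321*l^2 - 39.745*l - 15.8707)/(18.7489*l^6 + 22.3428*l^5 + 31.5972*l^4 - 16.2286*l^3 - 10.23*l^2 - 20.6784*l + 12.8881)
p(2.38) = 0.15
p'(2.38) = -0.24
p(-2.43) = -0.80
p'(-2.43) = -0.05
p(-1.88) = -0.80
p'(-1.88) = 0.05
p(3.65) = -0.04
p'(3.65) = -0.10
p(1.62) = 0.43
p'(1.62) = -0.58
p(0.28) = -1.02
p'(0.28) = -4.44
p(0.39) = -1.75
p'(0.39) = -10.05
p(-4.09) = -0.69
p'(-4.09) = -0.05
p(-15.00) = -0.49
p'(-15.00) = -0.01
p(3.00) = 0.04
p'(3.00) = -0.15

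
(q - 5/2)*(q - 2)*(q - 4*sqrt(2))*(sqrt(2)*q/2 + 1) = sqrt(2)*q^4/2 - 9*sqrt(2)*q^3/4 - 3*q^3 - 3*sqrt(2)*q^2/2 + 27*q^2/2 - 15*q + 18*sqrt(2)*q - 20*sqrt(2)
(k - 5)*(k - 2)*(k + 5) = k^3 - 2*k^2 - 25*k + 50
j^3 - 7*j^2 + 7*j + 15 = (j - 5)*(j - 3)*(j + 1)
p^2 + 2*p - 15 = (p - 3)*(p + 5)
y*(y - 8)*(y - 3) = y^3 - 11*y^2 + 24*y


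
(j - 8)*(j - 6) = j^2 - 14*j + 48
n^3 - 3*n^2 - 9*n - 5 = (n - 5)*(n + 1)^2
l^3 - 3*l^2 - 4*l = l*(l - 4)*(l + 1)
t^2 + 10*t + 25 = (t + 5)^2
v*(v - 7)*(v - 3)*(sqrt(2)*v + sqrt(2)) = sqrt(2)*v^4 - 9*sqrt(2)*v^3 + 11*sqrt(2)*v^2 + 21*sqrt(2)*v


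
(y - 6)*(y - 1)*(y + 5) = y^3 - 2*y^2 - 29*y + 30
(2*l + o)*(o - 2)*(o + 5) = 2*l*o^2 + 6*l*o - 20*l + o^3 + 3*o^2 - 10*o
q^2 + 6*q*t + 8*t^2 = (q + 2*t)*(q + 4*t)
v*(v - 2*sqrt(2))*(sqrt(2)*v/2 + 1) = sqrt(2)*v^3/2 - v^2 - 2*sqrt(2)*v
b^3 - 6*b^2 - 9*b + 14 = (b - 7)*(b - 1)*(b + 2)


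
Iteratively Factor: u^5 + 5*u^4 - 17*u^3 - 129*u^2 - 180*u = (u + 3)*(u^4 + 2*u^3 - 23*u^2 - 60*u) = (u + 3)^2*(u^3 - u^2 - 20*u) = (u + 3)^2*(u + 4)*(u^2 - 5*u) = (u - 5)*(u + 3)^2*(u + 4)*(u)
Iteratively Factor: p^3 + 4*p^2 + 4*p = (p + 2)*(p^2 + 2*p) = (p + 2)^2*(p)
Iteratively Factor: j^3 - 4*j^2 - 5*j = (j + 1)*(j^2 - 5*j) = (j - 5)*(j + 1)*(j)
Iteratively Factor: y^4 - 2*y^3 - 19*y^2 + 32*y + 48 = (y - 3)*(y^3 + y^2 - 16*y - 16) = (y - 3)*(y + 4)*(y^2 - 3*y - 4) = (y - 3)*(y + 1)*(y + 4)*(y - 4)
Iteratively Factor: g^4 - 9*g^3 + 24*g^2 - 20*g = (g - 2)*(g^3 - 7*g^2 + 10*g) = (g - 5)*(g - 2)*(g^2 - 2*g) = (g - 5)*(g - 2)^2*(g)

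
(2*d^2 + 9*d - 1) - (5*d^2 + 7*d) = -3*d^2 + 2*d - 1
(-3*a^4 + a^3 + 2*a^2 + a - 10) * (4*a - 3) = -12*a^5 + 13*a^4 + 5*a^3 - 2*a^2 - 43*a + 30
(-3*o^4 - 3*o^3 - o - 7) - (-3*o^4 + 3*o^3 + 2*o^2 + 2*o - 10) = -6*o^3 - 2*o^2 - 3*o + 3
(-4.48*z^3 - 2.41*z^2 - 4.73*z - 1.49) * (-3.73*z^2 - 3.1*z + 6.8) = 16.7104*z^5 + 22.8773*z^4 - 5.3501*z^3 + 3.8327*z^2 - 27.545*z - 10.132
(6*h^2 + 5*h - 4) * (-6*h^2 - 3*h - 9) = -36*h^4 - 48*h^3 - 45*h^2 - 33*h + 36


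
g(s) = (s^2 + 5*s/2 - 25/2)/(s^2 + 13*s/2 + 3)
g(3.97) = 0.30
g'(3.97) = 0.14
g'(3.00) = 0.22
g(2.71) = 0.06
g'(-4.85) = 1.30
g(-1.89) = 2.39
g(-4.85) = 0.22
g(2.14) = -0.12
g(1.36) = -0.53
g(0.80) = -1.12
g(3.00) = 0.13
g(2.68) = 0.05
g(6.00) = 0.49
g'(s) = (-2*s - 13/2)*(s^2 + 5*s/2 - 25/2)/(s^2 + 13*s/2 + 3)^2 + (2*s + 5/2)/(s^2 + 13*s/2 + 3)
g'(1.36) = 0.74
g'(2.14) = 0.38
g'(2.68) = 0.26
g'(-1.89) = 1.36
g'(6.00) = 0.07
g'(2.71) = 0.26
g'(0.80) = 1.49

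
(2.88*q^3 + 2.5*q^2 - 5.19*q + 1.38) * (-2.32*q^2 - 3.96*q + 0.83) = -6.6816*q^5 - 17.2048*q^4 + 4.5312*q^3 + 19.4258*q^2 - 9.7725*q + 1.1454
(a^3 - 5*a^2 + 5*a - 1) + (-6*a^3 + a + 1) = -5*a^3 - 5*a^2 + 6*a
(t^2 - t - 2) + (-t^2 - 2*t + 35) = 33 - 3*t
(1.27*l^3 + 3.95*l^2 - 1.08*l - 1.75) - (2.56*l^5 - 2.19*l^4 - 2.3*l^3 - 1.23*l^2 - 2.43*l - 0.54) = -2.56*l^5 + 2.19*l^4 + 3.57*l^3 + 5.18*l^2 + 1.35*l - 1.21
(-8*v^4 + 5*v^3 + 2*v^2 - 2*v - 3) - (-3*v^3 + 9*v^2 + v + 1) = -8*v^4 + 8*v^3 - 7*v^2 - 3*v - 4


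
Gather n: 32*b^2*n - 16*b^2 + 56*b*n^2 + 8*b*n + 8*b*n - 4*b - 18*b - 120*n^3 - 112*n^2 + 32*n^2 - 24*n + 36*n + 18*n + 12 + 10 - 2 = -16*b^2 - 22*b - 120*n^3 + n^2*(56*b - 80) + n*(32*b^2 + 16*b + 30) + 20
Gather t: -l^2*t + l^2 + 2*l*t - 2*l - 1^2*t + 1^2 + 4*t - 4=l^2 - 2*l + t*(-l^2 + 2*l + 3) - 3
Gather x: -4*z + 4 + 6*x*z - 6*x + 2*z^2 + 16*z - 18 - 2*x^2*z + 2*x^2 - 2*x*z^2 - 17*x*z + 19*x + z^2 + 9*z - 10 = x^2*(2 - 2*z) + x*(-2*z^2 - 11*z + 13) + 3*z^2 + 21*z - 24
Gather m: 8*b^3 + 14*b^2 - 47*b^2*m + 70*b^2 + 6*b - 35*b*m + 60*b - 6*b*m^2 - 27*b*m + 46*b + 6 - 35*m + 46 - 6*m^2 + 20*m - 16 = 8*b^3 + 84*b^2 + 112*b + m^2*(-6*b - 6) + m*(-47*b^2 - 62*b - 15) + 36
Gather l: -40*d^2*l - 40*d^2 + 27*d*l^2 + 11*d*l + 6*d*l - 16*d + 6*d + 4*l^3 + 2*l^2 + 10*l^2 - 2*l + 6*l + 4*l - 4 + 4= -40*d^2 - 10*d + 4*l^3 + l^2*(27*d + 12) + l*(-40*d^2 + 17*d + 8)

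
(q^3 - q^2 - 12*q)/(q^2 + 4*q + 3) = q*(q - 4)/(q + 1)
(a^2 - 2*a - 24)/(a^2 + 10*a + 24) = (a - 6)/(a + 6)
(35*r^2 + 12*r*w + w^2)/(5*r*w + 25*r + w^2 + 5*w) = (7*r + w)/(w + 5)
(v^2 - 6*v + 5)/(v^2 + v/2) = 2*(v^2 - 6*v + 5)/(v*(2*v + 1))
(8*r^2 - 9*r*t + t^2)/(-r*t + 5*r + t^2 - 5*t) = (-8*r + t)/(t - 5)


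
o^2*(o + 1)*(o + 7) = o^4 + 8*o^3 + 7*o^2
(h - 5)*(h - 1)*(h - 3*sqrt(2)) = h^3 - 6*h^2 - 3*sqrt(2)*h^2 + 5*h + 18*sqrt(2)*h - 15*sqrt(2)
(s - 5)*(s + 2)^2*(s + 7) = s^4 + 6*s^3 - 23*s^2 - 132*s - 140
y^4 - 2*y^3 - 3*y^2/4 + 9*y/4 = y*(y - 3/2)^2*(y + 1)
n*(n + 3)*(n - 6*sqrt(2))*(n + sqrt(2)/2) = n^4 - 11*sqrt(2)*n^3/2 + 3*n^3 - 33*sqrt(2)*n^2/2 - 6*n^2 - 18*n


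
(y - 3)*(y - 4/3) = y^2 - 13*y/3 + 4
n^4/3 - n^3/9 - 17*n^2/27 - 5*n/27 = n*(n/3 + 1/3)*(n - 5/3)*(n + 1/3)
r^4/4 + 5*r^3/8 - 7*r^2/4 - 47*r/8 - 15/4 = (r/2 + 1/2)*(r/2 + 1)*(r - 3)*(r + 5/2)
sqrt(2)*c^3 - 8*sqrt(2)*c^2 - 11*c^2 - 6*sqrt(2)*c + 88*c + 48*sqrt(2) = (c - 8)*(c - 6*sqrt(2))*(sqrt(2)*c + 1)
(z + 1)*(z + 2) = z^2 + 3*z + 2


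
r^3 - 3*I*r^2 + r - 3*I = (r - 3*I)*(r - I)*(r + I)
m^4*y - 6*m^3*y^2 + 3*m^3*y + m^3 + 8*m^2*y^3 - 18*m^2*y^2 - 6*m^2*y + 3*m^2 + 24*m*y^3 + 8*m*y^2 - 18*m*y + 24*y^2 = (m + 3)*(m - 4*y)*(m - 2*y)*(m*y + 1)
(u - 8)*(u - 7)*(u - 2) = u^3 - 17*u^2 + 86*u - 112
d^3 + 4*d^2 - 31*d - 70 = (d - 5)*(d + 2)*(d + 7)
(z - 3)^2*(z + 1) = z^3 - 5*z^2 + 3*z + 9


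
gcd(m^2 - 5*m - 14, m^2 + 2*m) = m + 2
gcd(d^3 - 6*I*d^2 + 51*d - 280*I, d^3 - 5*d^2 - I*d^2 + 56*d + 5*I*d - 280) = d^2 - I*d + 56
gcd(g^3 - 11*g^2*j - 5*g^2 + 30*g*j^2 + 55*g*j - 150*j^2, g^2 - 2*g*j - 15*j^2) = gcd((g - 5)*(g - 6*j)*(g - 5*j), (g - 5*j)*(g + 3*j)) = g - 5*j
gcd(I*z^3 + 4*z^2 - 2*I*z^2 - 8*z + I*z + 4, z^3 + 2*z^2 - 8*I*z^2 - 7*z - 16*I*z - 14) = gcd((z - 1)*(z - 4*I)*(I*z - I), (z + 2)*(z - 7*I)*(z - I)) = 1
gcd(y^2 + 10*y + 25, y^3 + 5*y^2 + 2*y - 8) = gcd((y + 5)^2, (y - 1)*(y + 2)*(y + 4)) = 1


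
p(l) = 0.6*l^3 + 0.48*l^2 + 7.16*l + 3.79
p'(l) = 1.8*l^2 + 0.96*l + 7.16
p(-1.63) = -9.20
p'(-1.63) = 10.38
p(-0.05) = 3.43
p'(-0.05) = 7.12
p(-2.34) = -18.02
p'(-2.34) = 14.77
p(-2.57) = -21.63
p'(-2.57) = 16.58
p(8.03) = 402.90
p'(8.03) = 130.93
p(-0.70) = -1.19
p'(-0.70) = 7.37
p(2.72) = 38.89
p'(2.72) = 23.09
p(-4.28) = -65.10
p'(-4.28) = 36.02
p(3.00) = 45.79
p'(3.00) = 26.24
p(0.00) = 3.79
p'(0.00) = 7.16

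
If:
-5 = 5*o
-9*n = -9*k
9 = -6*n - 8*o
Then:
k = -1/6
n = -1/6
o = -1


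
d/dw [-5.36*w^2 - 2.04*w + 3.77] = -10.72*w - 2.04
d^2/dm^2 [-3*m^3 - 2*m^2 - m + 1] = -18*m - 4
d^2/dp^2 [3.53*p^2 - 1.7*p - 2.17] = 7.06000000000000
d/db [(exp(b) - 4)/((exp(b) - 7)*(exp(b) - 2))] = (-exp(2*b) + 8*exp(b) - 22)*exp(b)/(exp(4*b) - 18*exp(3*b) + 109*exp(2*b) - 252*exp(b) + 196)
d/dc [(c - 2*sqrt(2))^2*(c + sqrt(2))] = 3*c*(c - 2*sqrt(2))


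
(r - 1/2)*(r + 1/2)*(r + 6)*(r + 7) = r^4 + 13*r^3 + 167*r^2/4 - 13*r/4 - 21/2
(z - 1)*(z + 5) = z^2 + 4*z - 5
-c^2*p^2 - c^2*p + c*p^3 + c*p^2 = p*(-c + p)*(c*p + c)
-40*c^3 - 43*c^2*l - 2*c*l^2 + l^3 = (-8*c + l)*(c + l)*(5*c + l)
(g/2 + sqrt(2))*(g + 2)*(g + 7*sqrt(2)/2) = g^3/2 + g^2 + 11*sqrt(2)*g^2/4 + 7*g + 11*sqrt(2)*g/2 + 14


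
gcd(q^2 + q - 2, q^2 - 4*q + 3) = q - 1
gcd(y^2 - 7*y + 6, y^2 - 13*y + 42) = y - 6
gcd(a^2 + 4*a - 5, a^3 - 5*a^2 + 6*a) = 1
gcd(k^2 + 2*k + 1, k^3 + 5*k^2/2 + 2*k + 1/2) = k^2 + 2*k + 1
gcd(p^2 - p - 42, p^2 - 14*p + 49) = p - 7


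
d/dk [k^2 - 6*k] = 2*k - 6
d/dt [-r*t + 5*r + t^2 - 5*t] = -r + 2*t - 5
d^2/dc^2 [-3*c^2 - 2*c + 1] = -6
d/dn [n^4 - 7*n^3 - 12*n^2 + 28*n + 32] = 4*n^3 - 21*n^2 - 24*n + 28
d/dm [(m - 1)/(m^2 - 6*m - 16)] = (m^2 - 6*m - 2*(m - 3)*(m - 1) - 16)/(-m^2 + 6*m + 16)^2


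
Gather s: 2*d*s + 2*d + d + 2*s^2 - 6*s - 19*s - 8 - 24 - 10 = 3*d + 2*s^2 + s*(2*d - 25) - 42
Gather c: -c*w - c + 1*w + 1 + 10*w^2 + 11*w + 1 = c*(-w - 1) + 10*w^2 + 12*w + 2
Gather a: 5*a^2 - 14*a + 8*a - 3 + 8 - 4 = 5*a^2 - 6*a + 1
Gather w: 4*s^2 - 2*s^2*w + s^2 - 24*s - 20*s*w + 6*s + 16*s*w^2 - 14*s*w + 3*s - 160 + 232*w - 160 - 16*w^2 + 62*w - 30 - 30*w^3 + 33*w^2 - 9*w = 5*s^2 - 15*s - 30*w^3 + w^2*(16*s + 17) + w*(-2*s^2 - 34*s + 285) - 350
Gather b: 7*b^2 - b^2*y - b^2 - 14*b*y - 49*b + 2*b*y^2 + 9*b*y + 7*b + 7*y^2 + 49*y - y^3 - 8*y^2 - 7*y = b^2*(6 - y) + b*(2*y^2 - 5*y - 42) - y^3 - y^2 + 42*y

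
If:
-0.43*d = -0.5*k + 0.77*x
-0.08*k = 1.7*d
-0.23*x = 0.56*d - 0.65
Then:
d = -0.24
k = 5.04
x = 3.40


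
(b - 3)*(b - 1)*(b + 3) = b^3 - b^2 - 9*b + 9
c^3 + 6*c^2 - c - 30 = (c - 2)*(c + 3)*(c + 5)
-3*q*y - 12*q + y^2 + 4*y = (-3*q + y)*(y + 4)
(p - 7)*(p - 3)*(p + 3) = p^3 - 7*p^2 - 9*p + 63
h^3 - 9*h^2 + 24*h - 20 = (h - 5)*(h - 2)^2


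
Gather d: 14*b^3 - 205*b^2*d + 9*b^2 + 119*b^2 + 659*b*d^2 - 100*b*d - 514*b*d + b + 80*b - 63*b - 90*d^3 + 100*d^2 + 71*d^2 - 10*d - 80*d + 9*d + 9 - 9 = 14*b^3 + 128*b^2 + 18*b - 90*d^3 + d^2*(659*b + 171) + d*(-205*b^2 - 614*b - 81)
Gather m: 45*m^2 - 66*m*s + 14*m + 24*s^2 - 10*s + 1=45*m^2 + m*(14 - 66*s) + 24*s^2 - 10*s + 1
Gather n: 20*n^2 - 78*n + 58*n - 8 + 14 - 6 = 20*n^2 - 20*n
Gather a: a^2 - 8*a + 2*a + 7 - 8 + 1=a^2 - 6*a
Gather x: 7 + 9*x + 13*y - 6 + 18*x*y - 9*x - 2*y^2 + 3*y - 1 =18*x*y - 2*y^2 + 16*y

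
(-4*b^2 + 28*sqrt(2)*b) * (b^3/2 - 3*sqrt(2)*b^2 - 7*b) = -2*b^5 + 26*sqrt(2)*b^4 - 140*b^3 - 196*sqrt(2)*b^2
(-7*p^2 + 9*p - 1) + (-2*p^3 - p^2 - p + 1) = -2*p^3 - 8*p^2 + 8*p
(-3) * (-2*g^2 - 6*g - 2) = 6*g^2 + 18*g + 6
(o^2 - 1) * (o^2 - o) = o^4 - o^3 - o^2 + o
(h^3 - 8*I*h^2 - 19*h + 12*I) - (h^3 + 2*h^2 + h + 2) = -2*h^2 - 8*I*h^2 - 20*h - 2 + 12*I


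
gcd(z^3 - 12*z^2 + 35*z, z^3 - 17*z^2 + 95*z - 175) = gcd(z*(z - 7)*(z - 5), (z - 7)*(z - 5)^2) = z^2 - 12*z + 35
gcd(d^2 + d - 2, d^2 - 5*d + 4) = d - 1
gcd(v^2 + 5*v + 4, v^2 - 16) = v + 4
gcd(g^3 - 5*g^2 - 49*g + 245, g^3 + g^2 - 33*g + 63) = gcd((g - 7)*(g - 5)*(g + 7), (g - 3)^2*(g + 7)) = g + 7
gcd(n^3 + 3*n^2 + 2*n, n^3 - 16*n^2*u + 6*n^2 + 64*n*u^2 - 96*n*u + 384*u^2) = 1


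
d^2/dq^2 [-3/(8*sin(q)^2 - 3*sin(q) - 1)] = 3*(-256*sin(q)^4 + 72*sin(q)^3 + 343*sin(q)^2 - 141*sin(q) + 34)/(-8*sin(q)^2 + 3*sin(q) + 1)^3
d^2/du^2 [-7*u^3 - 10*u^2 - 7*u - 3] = -42*u - 20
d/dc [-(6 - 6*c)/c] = 6/c^2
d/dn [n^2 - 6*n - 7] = 2*n - 6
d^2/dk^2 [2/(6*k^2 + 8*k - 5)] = 8*(-18*k^2 - 24*k + 8*(3*k + 2)^2 + 15)/(6*k^2 + 8*k - 5)^3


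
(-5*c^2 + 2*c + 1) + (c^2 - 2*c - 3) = -4*c^2 - 2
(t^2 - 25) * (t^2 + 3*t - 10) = t^4 + 3*t^3 - 35*t^2 - 75*t + 250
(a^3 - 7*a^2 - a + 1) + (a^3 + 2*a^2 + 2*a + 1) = 2*a^3 - 5*a^2 + a + 2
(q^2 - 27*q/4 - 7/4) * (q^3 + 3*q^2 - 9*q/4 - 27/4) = q^5 - 15*q^4/4 - 97*q^3/4 + 51*q^2/16 + 99*q/2 + 189/16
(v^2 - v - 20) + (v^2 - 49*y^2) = 2*v^2 - v - 49*y^2 - 20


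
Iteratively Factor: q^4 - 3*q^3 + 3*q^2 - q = (q - 1)*(q^3 - 2*q^2 + q) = q*(q - 1)*(q^2 - 2*q + 1) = q*(q - 1)^2*(q - 1)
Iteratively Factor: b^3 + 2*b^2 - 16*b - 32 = (b + 4)*(b^2 - 2*b - 8) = (b - 4)*(b + 4)*(b + 2)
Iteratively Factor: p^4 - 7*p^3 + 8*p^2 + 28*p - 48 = (p - 2)*(p^3 - 5*p^2 - 2*p + 24) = (p - 3)*(p - 2)*(p^2 - 2*p - 8) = (p - 3)*(p - 2)*(p + 2)*(p - 4)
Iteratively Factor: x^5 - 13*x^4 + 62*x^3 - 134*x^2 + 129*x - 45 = (x - 3)*(x^4 - 10*x^3 + 32*x^2 - 38*x + 15) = (x - 5)*(x - 3)*(x^3 - 5*x^2 + 7*x - 3) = (x - 5)*(x - 3)*(x - 1)*(x^2 - 4*x + 3) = (x - 5)*(x - 3)*(x - 1)^2*(x - 3)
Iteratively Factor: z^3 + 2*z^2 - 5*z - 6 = (z - 2)*(z^2 + 4*z + 3) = (z - 2)*(z + 3)*(z + 1)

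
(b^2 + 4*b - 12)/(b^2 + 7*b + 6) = (b - 2)/(b + 1)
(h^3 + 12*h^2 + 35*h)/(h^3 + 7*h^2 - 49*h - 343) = h*(h + 5)/(h^2 - 49)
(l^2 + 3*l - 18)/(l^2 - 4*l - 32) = (-l^2 - 3*l + 18)/(-l^2 + 4*l + 32)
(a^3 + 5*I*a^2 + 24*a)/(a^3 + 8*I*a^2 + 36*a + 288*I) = a*(a - 3*I)/(a^2 + 36)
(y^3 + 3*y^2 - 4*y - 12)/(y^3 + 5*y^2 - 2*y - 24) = (y + 2)/(y + 4)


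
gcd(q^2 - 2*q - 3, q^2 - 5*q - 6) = q + 1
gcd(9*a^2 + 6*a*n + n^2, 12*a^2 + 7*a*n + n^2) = 3*a + n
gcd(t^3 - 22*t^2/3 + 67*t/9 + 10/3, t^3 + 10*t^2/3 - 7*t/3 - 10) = t - 5/3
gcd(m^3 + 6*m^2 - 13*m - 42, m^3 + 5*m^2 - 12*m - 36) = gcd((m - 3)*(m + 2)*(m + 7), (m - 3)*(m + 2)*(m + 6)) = m^2 - m - 6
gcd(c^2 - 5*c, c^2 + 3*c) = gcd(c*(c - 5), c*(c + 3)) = c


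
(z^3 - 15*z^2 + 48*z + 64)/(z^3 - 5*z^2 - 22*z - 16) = (z - 8)/(z + 2)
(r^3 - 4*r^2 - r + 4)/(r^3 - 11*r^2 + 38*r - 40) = (r^2 - 1)/(r^2 - 7*r + 10)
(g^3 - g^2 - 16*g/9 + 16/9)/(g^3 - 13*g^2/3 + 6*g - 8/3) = (g + 4/3)/(g - 2)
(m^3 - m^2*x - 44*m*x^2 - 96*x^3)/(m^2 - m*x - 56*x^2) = (m^2 + 7*m*x + 12*x^2)/(m + 7*x)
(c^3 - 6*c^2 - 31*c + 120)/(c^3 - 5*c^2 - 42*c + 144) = (c + 5)/(c + 6)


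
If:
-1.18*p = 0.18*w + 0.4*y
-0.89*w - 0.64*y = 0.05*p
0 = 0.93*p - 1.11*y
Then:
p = 0.00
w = 0.00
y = 0.00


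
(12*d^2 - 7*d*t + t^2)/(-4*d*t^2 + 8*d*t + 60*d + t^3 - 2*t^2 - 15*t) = (-3*d + t)/(t^2 - 2*t - 15)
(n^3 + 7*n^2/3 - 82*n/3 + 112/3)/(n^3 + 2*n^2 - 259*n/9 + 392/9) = 3*(n - 2)/(3*n - 7)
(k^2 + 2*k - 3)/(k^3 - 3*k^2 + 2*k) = (k + 3)/(k*(k - 2))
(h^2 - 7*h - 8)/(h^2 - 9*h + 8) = (h + 1)/(h - 1)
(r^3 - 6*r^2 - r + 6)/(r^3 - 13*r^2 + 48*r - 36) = (r + 1)/(r - 6)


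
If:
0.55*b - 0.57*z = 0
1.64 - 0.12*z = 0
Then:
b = 14.16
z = 13.67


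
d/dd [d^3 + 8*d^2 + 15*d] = 3*d^2 + 16*d + 15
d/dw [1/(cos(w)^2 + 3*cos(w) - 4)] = (2*cos(w) + 3)*sin(w)/(cos(w)^2 + 3*cos(w) - 4)^2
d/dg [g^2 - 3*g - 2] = 2*g - 3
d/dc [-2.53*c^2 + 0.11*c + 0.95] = 0.11 - 5.06*c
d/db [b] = 1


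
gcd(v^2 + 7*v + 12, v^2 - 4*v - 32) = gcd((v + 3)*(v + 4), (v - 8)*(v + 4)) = v + 4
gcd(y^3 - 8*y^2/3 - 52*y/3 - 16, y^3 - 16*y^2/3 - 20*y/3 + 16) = y^2 - 4*y - 12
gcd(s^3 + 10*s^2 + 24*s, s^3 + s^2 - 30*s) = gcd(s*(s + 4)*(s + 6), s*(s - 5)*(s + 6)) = s^2 + 6*s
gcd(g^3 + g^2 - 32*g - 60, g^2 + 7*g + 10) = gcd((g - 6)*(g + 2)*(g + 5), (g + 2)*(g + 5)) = g^2 + 7*g + 10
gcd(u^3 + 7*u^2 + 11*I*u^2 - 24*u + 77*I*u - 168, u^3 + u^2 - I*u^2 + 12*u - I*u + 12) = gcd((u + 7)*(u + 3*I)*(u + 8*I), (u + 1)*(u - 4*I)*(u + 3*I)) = u + 3*I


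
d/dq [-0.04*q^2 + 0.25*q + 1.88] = 0.25 - 0.08*q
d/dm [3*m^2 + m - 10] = 6*m + 1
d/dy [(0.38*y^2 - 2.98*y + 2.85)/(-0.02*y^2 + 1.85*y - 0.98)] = (0.6434*y^2 - 0.6308*y - 2.3521)/(0.0004*y^4 - 0.074*y^3 + 3.4617*y^2 - 3.626*y + 0.9604)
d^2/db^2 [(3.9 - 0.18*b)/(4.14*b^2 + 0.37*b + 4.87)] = (-(0.18*b - 3.9)*(8.28*b + 0.37)*(16.56*b + 0.74) + (4.4712*b - 32.1588)*(4.14*b^2 + 0.37*b + 4.87))/(4.14*b^2 + 0.37*b + 4.87)^3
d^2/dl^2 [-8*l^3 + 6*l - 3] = -48*l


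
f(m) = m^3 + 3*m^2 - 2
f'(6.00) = 144.00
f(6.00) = 322.00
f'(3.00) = 45.00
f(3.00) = 52.00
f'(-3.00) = 9.00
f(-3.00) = -2.00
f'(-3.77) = 20.02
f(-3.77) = -12.94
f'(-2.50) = 3.75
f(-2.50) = 1.12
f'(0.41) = 2.96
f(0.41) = -1.43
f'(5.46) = 122.19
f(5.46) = 250.21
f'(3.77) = 65.26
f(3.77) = 94.22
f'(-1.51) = -2.22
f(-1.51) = 1.40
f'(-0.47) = -2.16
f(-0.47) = -1.44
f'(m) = 3*m^2 + 6*m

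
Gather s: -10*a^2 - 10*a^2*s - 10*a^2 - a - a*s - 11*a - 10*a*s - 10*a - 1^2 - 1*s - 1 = -20*a^2 - 22*a + s*(-10*a^2 - 11*a - 1) - 2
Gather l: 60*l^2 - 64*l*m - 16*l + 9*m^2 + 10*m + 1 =60*l^2 + l*(-64*m - 16) + 9*m^2 + 10*m + 1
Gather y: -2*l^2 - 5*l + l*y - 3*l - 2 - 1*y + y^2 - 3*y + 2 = -2*l^2 - 8*l + y^2 + y*(l - 4)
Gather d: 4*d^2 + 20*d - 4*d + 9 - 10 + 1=4*d^2 + 16*d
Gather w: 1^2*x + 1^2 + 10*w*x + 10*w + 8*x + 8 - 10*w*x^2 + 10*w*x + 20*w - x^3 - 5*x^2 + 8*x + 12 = w*(-10*x^2 + 20*x + 30) - x^3 - 5*x^2 + 17*x + 21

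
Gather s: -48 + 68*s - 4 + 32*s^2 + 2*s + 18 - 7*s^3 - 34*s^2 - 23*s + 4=-7*s^3 - 2*s^2 + 47*s - 30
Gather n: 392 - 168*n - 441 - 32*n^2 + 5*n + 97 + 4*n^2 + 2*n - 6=-28*n^2 - 161*n + 42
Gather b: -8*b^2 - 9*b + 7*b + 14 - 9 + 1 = -8*b^2 - 2*b + 6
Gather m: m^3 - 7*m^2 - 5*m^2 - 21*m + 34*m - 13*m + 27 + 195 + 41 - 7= m^3 - 12*m^2 + 256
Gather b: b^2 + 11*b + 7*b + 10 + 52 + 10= b^2 + 18*b + 72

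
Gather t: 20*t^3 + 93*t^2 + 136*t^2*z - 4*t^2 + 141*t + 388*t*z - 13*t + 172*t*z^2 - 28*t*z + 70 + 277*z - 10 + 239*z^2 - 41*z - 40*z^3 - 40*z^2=20*t^3 + t^2*(136*z + 89) + t*(172*z^2 + 360*z + 128) - 40*z^3 + 199*z^2 + 236*z + 60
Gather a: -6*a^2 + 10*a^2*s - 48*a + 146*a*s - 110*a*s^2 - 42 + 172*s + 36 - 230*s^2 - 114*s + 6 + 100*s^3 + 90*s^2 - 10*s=a^2*(10*s - 6) + a*(-110*s^2 + 146*s - 48) + 100*s^3 - 140*s^2 + 48*s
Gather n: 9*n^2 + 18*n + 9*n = 9*n^2 + 27*n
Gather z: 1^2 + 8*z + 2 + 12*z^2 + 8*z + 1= 12*z^2 + 16*z + 4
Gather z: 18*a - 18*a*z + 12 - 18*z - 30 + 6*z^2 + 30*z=18*a + 6*z^2 + z*(12 - 18*a) - 18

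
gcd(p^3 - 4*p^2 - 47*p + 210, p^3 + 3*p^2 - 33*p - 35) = p^2 + 2*p - 35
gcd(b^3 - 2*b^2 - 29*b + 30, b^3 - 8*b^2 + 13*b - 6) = b^2 - 7*b + 6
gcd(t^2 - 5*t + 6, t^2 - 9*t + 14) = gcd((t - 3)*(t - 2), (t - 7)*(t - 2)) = t - 2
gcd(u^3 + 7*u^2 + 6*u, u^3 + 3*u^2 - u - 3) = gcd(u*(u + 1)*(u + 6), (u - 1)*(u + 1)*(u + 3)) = u + 1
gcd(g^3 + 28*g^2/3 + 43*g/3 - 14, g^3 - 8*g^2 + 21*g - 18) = 1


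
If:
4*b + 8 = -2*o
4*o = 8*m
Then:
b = -o/2 - 2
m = o/2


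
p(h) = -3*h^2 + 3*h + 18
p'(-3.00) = 21.00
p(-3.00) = -18.00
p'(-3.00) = 21.00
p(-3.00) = -18.00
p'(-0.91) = 8.46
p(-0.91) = 12.79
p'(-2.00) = 15.00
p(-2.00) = 0.00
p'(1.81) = -7.86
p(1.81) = 13.60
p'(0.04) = 2.76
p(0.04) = 18.12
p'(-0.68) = 7.08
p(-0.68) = 14.57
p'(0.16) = 2.04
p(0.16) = 18.40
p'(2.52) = -12.12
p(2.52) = 6.51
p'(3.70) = -19.20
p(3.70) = -11.97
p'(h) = 3 - 6*h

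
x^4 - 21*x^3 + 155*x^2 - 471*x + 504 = (x - 8)*(x - 7)*(x - 3)^2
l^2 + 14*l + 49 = (l + 7)^2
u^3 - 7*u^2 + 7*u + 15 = (u - 5)*(u - 3)*(u + 1)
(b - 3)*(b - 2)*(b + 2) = b^3 - 3*b^2 - 4*b + 12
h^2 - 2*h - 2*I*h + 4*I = (h - 2)*(h - 2*I)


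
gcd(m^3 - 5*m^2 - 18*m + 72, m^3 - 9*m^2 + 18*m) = m^2 - 9*m + 18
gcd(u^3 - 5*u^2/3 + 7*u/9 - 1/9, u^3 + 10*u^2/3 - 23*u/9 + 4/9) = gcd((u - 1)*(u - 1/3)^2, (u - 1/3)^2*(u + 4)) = u^2 - 2*u/3 + 1/9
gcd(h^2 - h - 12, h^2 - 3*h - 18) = h + 3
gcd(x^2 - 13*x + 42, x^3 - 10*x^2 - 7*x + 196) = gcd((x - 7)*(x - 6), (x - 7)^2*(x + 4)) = x - 7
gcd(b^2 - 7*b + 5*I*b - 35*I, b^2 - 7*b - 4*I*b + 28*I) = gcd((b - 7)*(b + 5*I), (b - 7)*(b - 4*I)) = b - 7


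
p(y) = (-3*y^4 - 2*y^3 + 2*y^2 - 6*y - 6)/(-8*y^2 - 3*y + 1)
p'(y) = (16*y + 3)*(-3*y^4 - 2*y^3 + 2*y^2 - 6*y - 6)/(-8*y^2 - 3*y + 1)^2 + (-12*y^3 - 6*y^2 + 4*y - 6)/(-8*y^2 - 3*y + 1) = (48*y^5 + 43*y^4 - 60*y^2 - 92*y - 24)/(64*y^4 + 48*y^3 - 7*y^2 - 6*y + 1)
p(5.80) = 13.16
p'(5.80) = 4.43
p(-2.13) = 0.92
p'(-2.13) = -1.58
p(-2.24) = 1.10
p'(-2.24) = -1.66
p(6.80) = 17.97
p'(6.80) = 5.19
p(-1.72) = 0.33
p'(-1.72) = -1.27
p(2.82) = 3.40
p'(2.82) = 2.08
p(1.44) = 1.47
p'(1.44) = 0.51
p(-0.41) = -3.56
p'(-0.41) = 5.48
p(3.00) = 3.79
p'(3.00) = 2.24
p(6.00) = 14.07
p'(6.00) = 4.58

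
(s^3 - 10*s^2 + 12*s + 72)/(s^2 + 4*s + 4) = (s^2 - 12*s + 36)/(s + 2)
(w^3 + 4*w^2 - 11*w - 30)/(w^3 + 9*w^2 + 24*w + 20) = (w - 3)/(w + 2)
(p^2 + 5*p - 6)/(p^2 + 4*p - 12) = (p - 1)/(p - 2)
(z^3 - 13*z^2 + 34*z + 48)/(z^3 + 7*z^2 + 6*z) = (z^2 - 14*z + 48)/(z*(z + 6))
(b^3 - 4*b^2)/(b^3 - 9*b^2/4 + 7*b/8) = 8*b*(b - 4)/(8*b^2 - 18*b + 7)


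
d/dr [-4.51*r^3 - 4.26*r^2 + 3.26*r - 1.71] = -13.53*r^2 - 8.52*r + 3.26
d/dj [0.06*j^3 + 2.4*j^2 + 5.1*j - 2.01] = 0.18*j^2 + 4.8*j + 5.1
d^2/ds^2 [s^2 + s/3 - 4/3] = 2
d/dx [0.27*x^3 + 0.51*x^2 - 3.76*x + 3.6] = 0.81*x^2 + 1.02*x - 3.76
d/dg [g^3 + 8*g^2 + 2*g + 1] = 3*g^2 + 16*g + 2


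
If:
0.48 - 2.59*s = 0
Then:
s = 0.19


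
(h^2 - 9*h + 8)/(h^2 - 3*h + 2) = (h - 8)/(h - 2)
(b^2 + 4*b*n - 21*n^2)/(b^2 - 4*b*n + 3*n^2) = (b + 7*n)/(b - n)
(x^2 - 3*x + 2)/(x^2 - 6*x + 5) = (x - 2)/(x - 5)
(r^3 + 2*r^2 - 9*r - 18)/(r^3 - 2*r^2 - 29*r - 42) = (r - 3)/(r - 7)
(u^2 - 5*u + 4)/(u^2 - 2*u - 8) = (u - 1)/(u + 2)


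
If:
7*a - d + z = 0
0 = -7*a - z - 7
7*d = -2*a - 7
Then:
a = 21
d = -7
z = -154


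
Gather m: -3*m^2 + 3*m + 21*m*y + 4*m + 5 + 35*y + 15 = -3*m^2 + m*(21*y + 7) + 35*y + 20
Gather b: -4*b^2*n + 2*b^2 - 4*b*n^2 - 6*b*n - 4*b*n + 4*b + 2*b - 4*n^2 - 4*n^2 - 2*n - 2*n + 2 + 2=b^2*(2 - 4*n) + b*(-4*n^2 - 10*n + 6) - 8*n^2 - 4*n + 4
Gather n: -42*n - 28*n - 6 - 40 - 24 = -70*n - 70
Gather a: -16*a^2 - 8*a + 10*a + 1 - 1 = -16*a^2 + 2*a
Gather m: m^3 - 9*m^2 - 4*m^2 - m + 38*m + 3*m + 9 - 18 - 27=m^3 - 13*m^2 + 40*m - 36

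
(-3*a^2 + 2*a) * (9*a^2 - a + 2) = -27*a^4 + 21*a^3 - 8*a^2 + 4*a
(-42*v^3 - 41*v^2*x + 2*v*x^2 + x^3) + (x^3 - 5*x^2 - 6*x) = -42*v^3 - 41*v^2*x + 2*v*x^2 + 2*x^3 - 5*x^2 - 6*x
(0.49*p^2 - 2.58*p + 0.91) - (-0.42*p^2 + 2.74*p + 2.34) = 0.91*p^2 - 5.32*p - 1.43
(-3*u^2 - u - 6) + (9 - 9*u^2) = -12*u^2 - u + 3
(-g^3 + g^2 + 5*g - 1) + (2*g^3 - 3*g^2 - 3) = g^3 - 2*g^2 + 5*g - 4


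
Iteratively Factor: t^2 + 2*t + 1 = (t + 1)*(t + 1)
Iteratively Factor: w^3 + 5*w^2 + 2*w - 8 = (w + 2)*(w^2 + 3*w - 4) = (w - 1)*(w + 2)*(w + 4)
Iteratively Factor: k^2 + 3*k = (k + 3)*(k)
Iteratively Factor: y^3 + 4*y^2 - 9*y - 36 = (y - 3)*(y^2 + 7*y + 12) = (y - 3)*(y + 3)*(y + 4)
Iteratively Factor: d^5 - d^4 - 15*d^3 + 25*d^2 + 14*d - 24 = (d + 4)*(d^4 - 5*d^3 + 5*d^2 + 5*d - 6) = (d + 1)*(d + 4)*(d^3 - 6*d^2 + 11*d - 6) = (d - 3)*(d + 1)*(d + 4)*(d^2 - 3*d + 2) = (d - 3)*(d - 2)*(d + 1)*(d + 4)*(d - 1)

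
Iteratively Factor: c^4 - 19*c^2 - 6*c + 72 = (c - 4)*(c^3 + 4*c^2 - 3*c - 18) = (c - 4)*(c - 2)*(c^2 + 6*c + 9) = (c - 4)*(c - 2)*(c + 3)*(c + 3)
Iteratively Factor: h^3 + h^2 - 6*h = (h - 2)*(h^2 + 3*h) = (h - 2)*(h + 3)*(h)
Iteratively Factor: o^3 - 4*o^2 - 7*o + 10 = (o - 5)*(o^2 + o - 2) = (o - 5)*(o + 2)*(o - 1)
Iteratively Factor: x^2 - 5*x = (x - 5)*(x)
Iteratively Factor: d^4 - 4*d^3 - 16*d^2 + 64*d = (d)*(d^3 - 4*d^2 - 16*d + 64) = d*(d - 4)*(d^2 - 16) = d*(d - 4)*(d + 4)*(d - 4)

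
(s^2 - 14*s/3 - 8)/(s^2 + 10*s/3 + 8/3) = (s - 6)/(s + 2)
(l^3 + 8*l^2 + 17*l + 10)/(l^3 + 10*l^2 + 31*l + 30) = (l + 1)/(l + 3)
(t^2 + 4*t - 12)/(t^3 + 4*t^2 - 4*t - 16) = (t + 6)/(t^2 + 6*t + 8)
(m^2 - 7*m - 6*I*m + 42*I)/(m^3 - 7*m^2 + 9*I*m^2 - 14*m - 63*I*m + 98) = (m - 6*I)/(m^2 + 9*I*m - 14)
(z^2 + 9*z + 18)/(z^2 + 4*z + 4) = (z^2 + 9*z + 18)/(z^2 + 4*z + 4)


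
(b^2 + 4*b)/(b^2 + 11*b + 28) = b/(b + 7)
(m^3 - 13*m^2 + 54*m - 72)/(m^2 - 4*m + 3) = (m^2 - 10*m + 24)/(m - 1)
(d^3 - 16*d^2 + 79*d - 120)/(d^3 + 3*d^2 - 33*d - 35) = (d^2 - 11*d + 24)/(d^2 + 8*d + 7)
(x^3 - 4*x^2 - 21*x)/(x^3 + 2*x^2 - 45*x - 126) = x/(x + 6)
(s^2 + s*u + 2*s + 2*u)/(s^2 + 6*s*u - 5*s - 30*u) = (s^2 + s*u + 2*s + 2*u)/(s^2 + 6*s*u - 5*s - 30*u)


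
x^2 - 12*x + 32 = (x - 8)*(x - 4)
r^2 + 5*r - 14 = (r - 2)*(r + 7)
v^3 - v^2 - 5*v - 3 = (v - 3)*(v + 1)^2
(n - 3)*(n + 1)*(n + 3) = n^3 + n^2 - 9*n - 9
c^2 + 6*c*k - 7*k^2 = (c - k)*(c + 7*k)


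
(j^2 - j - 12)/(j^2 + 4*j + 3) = (j - 4)/(j + 1)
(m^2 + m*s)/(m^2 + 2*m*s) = (m + s)/(m + 2*s)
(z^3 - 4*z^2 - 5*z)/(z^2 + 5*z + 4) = z*(z - 5)/(z + 4)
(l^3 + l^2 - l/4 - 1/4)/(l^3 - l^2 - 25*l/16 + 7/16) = 4*(4*l^2 - 1)/(16*l^2 - 32*l + 7)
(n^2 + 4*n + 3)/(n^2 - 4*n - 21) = (n + 1)/(n - 7)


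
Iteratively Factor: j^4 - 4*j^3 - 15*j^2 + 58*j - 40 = (j - 2)*(j^3 - 2*j^2 - 19*j + 20) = (j - 5)*(j - 2)*(j^2 + 3*j - 4) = (j - 5)*(j - 2)*(j - 1)*(j + 4)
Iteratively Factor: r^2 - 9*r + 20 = (r - 4)*(r - 5)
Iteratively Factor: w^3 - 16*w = (w + 4)*(w^2 - 4*w) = (w - 4)*(w + 4)*(w)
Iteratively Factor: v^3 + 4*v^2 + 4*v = (v + 2)*(v^2 + 2*v) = (v + 2)^2*(v)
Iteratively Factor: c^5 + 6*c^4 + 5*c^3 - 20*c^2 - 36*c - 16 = (c + 1)*(c^4 + 5*c^3 - 20*c - 16) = (c + 1)^2*(c^3 + 4*c^2 - 4*c - 16) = (c - 2)*(c + 1)^2*(c^2 + 6*c + 8) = (c - 2)*(c + 1)^2*(c + 2)*(c + 4)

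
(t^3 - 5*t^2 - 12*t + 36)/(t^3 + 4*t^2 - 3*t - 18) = (t - 6)/(t + 3)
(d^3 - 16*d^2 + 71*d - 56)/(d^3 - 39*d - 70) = (d^2 - 9*d + 8)/(d^2 + 7*d + 10)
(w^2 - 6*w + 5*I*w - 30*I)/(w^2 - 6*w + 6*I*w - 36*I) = (w + 5*I)/(w + 6*I)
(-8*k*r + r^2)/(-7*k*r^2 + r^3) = (8*k - r)/(r*(7*k - r))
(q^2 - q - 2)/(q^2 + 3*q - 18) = (q^2 - q - 2)/(q^2 + 3*q - 18)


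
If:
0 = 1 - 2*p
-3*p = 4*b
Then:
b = -3/8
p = 1/2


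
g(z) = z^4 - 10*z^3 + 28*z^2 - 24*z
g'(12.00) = 3240.00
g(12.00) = 7200.00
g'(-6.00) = -2304.00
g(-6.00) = 4608.00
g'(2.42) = -7.48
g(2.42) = -1.53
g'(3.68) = -24.85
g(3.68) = -24.10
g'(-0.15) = -33.09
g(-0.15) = 4.26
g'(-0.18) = -35.08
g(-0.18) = 5.29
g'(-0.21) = -37.12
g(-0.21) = 6.37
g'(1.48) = 6.14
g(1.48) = -1.81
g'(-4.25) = -1110.94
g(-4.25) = 1701.66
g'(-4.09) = -1028.55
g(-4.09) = 1530.56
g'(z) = 4*z^3 - 30*z^2 + 56*z - 24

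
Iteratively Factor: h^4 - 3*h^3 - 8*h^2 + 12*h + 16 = (h - 4)*(h^3 + h^2 - 4*h - 4) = (h - 4)*(h + 2)*(h^2 - h - 2) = (h - 4)*(h + 1)*(h + 2)*(h - 2)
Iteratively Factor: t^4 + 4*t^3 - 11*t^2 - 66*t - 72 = (t + 2)*(t^3 + 2*t^2 - 15*t - 36) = (t + 2)*(t + 3)*(t^2 - t - 12) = (t + 2)*(t + 3)^2*(t - 4)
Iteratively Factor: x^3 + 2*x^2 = (x + 2)*(x^2) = x*(x + 2)*(x)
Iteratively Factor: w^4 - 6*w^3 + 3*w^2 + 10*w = (w - 2)*(w^3 - 4*w^2 - 5*w) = (w - 2)*(w + 1)*(w^2 - 5*w) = w*(w - 2)*(w + 1)*(w - 5)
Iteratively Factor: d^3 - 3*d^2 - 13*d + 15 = (d + 3)*(d^2 - 6*d + 5) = (d - 5)*(d + 3)*(d - 1)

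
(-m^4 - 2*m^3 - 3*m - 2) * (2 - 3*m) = 3*m^5 + 4*m^4 - 4*m^3 + 9*m^2 - 4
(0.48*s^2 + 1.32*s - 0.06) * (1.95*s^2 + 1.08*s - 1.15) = 0.936*s^4 + 3.0924*s^3 + 0.7566*s^2 - 1.5828*s + 0.069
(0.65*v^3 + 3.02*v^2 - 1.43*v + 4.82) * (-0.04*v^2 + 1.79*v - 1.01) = -0.026*v^5 + 1.0427*v^4 + 4.8065*v^3 - 5.8027*v^2 + 10.0721*v - 4.8682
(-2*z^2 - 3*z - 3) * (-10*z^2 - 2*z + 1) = 20*z^4 + 34*z^3 + 34*z^2 + 3*z - 3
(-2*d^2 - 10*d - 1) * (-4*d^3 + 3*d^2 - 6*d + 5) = 8*d^5 + 34*d^4 - 14*d^3 + 47*d^2 - 44*d - 5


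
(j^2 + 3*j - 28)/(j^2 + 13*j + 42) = (j - 4)/(j + 6)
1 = 1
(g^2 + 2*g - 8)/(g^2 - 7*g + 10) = (g + 4)/(g - 5)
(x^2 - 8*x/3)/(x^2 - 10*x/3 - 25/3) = x*(8 - 3*x)/(-3*x^2 + 10*x + 25)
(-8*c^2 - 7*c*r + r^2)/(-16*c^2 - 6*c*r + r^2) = (c + r)/(2*c + r)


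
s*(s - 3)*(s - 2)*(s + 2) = s^4 - 3*s^3 - 4*s^2 + 12*s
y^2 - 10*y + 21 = (y - 7)*(y - 3)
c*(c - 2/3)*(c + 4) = c^3 + 10*c^2/3 - 8*c/3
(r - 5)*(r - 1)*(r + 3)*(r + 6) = r^4 + 3*r^3 - 31*r^2 - 63*r + 90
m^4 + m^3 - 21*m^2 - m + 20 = (m - 4)*(m - 1)*(m + 1)*(m + 5)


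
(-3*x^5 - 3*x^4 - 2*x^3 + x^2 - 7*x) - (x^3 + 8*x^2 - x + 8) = -3*x^5 - 3*x^4 - 3*x^3 - 7*x^2 - 6*x - 8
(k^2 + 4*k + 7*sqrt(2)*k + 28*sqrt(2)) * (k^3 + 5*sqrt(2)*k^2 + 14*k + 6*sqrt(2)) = k^5 + 4*k^4 + 12*sqrt(2)*k^4 + 48*sqrt(2)*k^3 + 84*k^3 + 104*sqrt(2)*k^2 + 336*k^2 + 84*k + 416*sqrt(2)*k + 336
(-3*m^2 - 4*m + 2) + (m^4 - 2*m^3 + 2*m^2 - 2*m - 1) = m^4 - 2*m^3 - m^2 - 6*m + 1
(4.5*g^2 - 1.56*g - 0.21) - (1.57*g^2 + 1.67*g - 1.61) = 2.93*g^2 - 3.23*g + 1.4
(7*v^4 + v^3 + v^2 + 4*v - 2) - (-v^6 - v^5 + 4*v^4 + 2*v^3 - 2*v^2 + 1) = v^6 + v^5 + 3*v^4 - v^3 + 3*v^2 + 4*v - 3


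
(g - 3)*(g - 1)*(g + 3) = g^3 - g^2 - 9*g + 9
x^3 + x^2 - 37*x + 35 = (x - 5)*(x - 1)*(x + 7)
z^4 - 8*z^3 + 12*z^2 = z^2*(z - 6)*(z - 2)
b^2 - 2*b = b*(b - 2)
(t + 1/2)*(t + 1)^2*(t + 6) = t^4 + 17*t^3/2 + 17*t^2 + 25*t/2 + 3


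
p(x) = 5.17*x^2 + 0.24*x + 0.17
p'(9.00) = 93.30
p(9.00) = 421.10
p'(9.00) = 93.30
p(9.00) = 421.10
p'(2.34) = 24.44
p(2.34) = 29.04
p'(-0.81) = -8.14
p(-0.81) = 3.37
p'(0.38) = 4.17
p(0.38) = 1.01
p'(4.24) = 44.08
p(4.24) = 94.13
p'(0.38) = 4.17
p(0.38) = 1.01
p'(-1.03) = -10.41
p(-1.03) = 5.41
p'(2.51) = 26.19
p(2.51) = 33.34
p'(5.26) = 54.63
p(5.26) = 144.47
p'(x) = 10.34*x + 0.24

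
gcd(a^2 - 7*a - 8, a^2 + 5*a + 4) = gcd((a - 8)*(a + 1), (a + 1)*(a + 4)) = a + 1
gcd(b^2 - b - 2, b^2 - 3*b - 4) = b + 1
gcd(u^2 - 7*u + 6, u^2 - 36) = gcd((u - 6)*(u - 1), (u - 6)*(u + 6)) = u - 6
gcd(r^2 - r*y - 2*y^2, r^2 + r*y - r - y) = r + y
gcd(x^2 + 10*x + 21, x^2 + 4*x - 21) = x + 7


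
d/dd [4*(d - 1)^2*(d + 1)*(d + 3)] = 16*d^3 + 24*d^2 - 32*d - 8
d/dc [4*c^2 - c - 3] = 8*c - 1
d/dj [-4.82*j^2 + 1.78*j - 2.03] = 1.78 - 9.64*j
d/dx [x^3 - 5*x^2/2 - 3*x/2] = 3*x^2 - 5*x - 3/2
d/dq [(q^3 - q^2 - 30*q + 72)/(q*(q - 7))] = (q^4 - 14*q^3 + 37*q^2 - 144*q + 504)/(q^2*(q^2 - 14*q + 49))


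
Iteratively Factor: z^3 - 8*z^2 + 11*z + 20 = (z + 1)*(z^2 - 9*z + 20) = (z - 4)*(z + 1)*(z - 5)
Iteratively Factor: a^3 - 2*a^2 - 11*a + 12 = (a - 1)*(a^2 - a - 12) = (a - 4)*(a - 1)*(a + 3)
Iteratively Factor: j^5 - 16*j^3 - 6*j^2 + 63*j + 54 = (j - 3)*(j^4 + 3*j^3 - 7*j^2 - 27*j - 18) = (j - 3)^2*(j^3 + 6*j^2 + 11*j + 6) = (j - 3)^2*(j + 1)*(j^2 + 5*j + 6) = (j - 3)^2*(j + 1)*(j + 2)*(j + 3)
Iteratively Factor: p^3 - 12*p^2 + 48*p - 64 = (p - 4)*(p^2 - 8*p + 16) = (p - 4)^2*(p - 4)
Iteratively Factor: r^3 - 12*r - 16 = (r + 2)*(r^2 - 2*r - 8) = (r - 4)*(r + 2)*(r + 2)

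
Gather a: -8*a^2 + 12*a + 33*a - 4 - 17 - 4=-8*a^2 + 45*a - 25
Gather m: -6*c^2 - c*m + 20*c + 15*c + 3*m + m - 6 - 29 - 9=-6*c^2 + 35*c + m*(4 - c) - 44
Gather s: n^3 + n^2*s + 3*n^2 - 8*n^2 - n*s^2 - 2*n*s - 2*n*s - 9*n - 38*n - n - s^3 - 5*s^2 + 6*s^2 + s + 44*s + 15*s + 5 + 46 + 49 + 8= n^3 - 5*n^2 - 48*n - s^3 + s^2*(1 - n) + s*(n^2 - 4*n + 60) + 108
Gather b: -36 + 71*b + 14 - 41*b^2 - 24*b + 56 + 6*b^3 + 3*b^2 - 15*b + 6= 6*b^3 - 38*b^2 + 32*b + 40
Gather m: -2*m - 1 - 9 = -2*m - 10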